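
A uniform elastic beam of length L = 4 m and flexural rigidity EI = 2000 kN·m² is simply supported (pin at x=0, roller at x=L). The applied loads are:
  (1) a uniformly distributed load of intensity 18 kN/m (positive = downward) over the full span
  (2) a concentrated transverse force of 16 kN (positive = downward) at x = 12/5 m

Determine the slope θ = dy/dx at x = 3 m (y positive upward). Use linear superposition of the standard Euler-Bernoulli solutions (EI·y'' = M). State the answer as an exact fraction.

θ(3) = 5573/250000 rad

Load 1 — uniform load w=18 kN/m over full span:
  θ_1 = -w(L³-6Lx²+4x³)/(24EI) = -18·(4³-6·4·3²+4·3³)/(24·2000) = 33/2000 rad
Load 2 — point force P=16 kN at a=12/5 m (b=L-a=8/5):
  θ_2 = -Pa(2L²-6Lx+3x²+a²)/(6LEI)  [x>a] = -16·(12/5)·(2·4²-6·4·3+3·3²+(12/5)²)/(6·4·2000) = 181/31250 rad
Superposition: θ = Σ θ_i = 5573/250000 rad ≈ 0.022292 rad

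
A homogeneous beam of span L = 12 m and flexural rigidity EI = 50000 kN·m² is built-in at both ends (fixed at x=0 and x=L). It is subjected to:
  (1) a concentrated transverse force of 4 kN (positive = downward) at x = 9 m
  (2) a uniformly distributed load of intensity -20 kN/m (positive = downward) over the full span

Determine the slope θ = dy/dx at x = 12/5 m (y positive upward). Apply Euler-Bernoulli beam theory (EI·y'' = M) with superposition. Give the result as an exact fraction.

θ(12/5) = 3411/625000 rad

Load 1 — point force P=4 kN at a=9 m (b=L-a=3):
  θ_1 = -Pb²x(2aL-(3a+b)x)/(2L³EI)  [x≤a] = -4·3²·(12/5)·(2·9·12-(3·9+3)·(12/5))/(2·12³·50000) = -9/125000 rad
Load 2 — uniform load w=-20 kN/m over full span:
  θ_2 = -wx(L-x)(L-2x)/(12EI) = -(-20)·(12/5)·(12-(12/5))·(12-2·(12/5))/(12·50000) = 432/78125 rad
Superposition: θ = Σ θ_i = 3411/625000 rad ≈ 0.005458 rad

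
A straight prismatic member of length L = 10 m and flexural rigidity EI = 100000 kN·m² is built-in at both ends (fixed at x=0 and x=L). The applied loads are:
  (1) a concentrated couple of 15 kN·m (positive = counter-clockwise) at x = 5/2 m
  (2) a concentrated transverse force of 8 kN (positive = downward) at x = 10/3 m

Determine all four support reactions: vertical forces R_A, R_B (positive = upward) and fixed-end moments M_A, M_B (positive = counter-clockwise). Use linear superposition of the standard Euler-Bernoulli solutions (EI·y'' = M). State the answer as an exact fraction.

Load 1 — applied couple M₀=15 kN·m at a=5/2 m (b=L-a=15/2):
  R_A = 6M₀ab/L³ = 6·15·(5/2)·(15/2)/10³ = 27/16 kN
  M_A = M₀b(2a-b)/L² = 15·(15/2)·(2·(5/2)-(15/2))/10² = -45/16 kN·m
  R_B = -6M₀ab/L³ = -6·15·(5/2)·(15/2)/10³ = -27/16 kN
  M_B = M₀a(2b-a)/L² = 15·(5/2)·(2·(15/2)-(5/2))/10² = 75/16 kN·m
Load 2 — point force P=8 kN at a=10/3 m (b=L-a=20/3):
  R_A = Pb²(3a+b)/L³ = 8·(20/3)²·(3·(10/3)+(20/3))/10³ = 160/27 kN
  M_A = Pab²/L² = 8·(10/3)·(20/3)²/10² = 320/27 kN·m
  R_B = Pa²(a+3b)/L³ = 8·(10/3)²·((10/3)+3·(20/3))/10³ = 56/27 kN
  M_B = -Pa²b/L² = -8·(10/3)²·(20/3)/10² = -160/27 kN·m
Superposition: R_A = 3289/432 kN, M_A = 3905/432 kN·m, R_B = 167/432 kN, M_B = -535/432 kN·m

R_A = 3289/432 kN, M_A = 3905/432 kN·m, R_B = 167/432 kN, M_B = -535/432 kN·m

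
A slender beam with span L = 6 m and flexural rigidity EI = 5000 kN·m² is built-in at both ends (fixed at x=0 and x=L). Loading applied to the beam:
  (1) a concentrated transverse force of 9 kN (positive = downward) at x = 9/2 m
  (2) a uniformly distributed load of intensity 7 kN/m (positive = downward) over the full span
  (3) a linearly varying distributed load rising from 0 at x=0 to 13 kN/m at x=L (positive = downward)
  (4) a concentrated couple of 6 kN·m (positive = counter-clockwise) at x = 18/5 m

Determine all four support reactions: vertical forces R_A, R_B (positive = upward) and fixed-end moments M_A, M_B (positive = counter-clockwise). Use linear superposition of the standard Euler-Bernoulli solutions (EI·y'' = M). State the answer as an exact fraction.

Load 1 — point force P=9 kN at a=9/2 m (b=L-a=3/2):
  R_A = Pb²(3a+b)/L³ = 9·(3/2)²·(3·(9/2)+(3/2))/6³ = 45/32 kN
  M_A = Pab²/L² = 9·(9/2)·(3/2)²/6² = 81/32 kN·m
  R_B = Pa²(a+3b)/L³ = 9·(9/2)²·((9/2)+3·(3/2))/6³ = 243/32 kN
  M_B = -Pa²b/L² = -9·(9/2)²·(3/2)/6² = -243/32 kN·m
Load 2 — uniform load w=7 kN/m over full span:
  R_A = wL/2 = 7·6/2 = 21 kN
  M_A = wL²/12 = 7·6²/12 = 21 kN·m
  R_B = wL/2 = 7·6/2 = 21 kN
  M_B = -wL²/12 = -7·6²/12 = -21 kN·m
Load 3 — triangular load w₀=13 kN/m (0→w₀ over full span):
  R_A = 3w₀L/20 = 3·13·6/20 = 117/10 kN
  M_A = w₀L²/30 = 13·6²/30 = 78/5 kN·m
  R_B = 7w₀L/20 = 7·13·6/20 = 273/10 kN
  M_B = -w₀L²/20 = -13·6²/20 = -117/5 kN·m
Load 4 — applied couple M₀=6 kN·m at a=18/5 m (b=L-a=12/5):
  R_A = 6M₀ab/L³ = 6·6·(18/5)·(12/5)/6³ = 36/25 kN
  M_A = M₀b(2a-b)/L² = 6·(12/5)·(2·(18/5)-(12/5))/6² = 48/25 kN·m
  R_B = -6M₀ab/L³ = -6·6·(18/5)·(12/5)/6³ = -36/25 kN
  M_B = M₀a(2b-a)/L² = 6·(18/5)·(2·(12/5)-(18/5))/6² = 18/25 kN·m
Superposition: R_A = 28437/800 kN, M_A = 32841/800 kN·m, R_B = 43563/800 kN, M_B = -41019/800 kN·m

R_A = 28437/800 kN, M_A = 32841/800 kN·m, R_B = 43563/800 kN, M_B = -41019/800 kN·m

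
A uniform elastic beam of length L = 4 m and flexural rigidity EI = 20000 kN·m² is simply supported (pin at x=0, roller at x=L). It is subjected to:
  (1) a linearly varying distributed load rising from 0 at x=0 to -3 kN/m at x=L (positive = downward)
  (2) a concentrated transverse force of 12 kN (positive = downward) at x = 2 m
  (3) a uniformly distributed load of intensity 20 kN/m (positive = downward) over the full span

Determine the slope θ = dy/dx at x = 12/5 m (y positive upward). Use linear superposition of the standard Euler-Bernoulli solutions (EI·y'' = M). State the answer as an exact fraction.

θ(12/5) = 2987/3125000 rad

Load 1 — triangular load w₀=-3 kN/m (0→w₀ over full span):
  θ_1 = -w₀(7L⁴-30L²x²+15x⁴)/(360LEI) = -(-3)·(7·4⁴-30·4²·(12/5)²+15·(12/5)⁴)/(360·4·20000) = -58/1171875 rad
Load 2 — point force P=12 kN at a=2 m (b=L-a=2):
  θ_2 = -Pa(2L²-6Lx+3x²+a²)/(6LEI)  [x>a] = -12·2·(2·4²-6·4·(12/5)+3·(12/5)²+2²)/(6·4·20000) = 27/125000 rad
Load 3 — uniform load w=20 kN/m over full span:
  θ_3 = -w(L³-6Lx²+4x³)/(24EI) = -20·(4³-6·4·(12/5)²+4·(12/5)³)/(24·20000) = 37/46875 rad
Superposition: θ = Σ θ_i = 2987/3125000 rad ≈ 0.000956 rad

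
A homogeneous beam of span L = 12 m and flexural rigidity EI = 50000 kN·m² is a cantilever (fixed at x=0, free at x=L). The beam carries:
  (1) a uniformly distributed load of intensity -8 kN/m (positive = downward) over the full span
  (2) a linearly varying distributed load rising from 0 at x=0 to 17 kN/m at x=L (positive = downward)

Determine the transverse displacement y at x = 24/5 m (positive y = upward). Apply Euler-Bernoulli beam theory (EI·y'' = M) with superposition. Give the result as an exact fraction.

Load 1 — uniform load w=-8 kN/m over full span:
  y_1 = -wx²(x²-4Lx+6L²)/(24EI) = -(-8)·(24/5)²·((24/5)²-4·12·(24/5)+6·12²)/(24·50000) = 196992/1953125 m
Load 2 — triangular load w₀=17 kN/m (0→w₀ over full span):
  y_2 = (w₀Lx³/12-w₀L²x²/6-w₀x⁵/(120L))/EI = (17·12·(24/5)³/12-17·12²·(24/5)²/6-17·(24/5)⁵/(120·12))/50000 = -7373376/48828125 m
Superposition: y = Σ y_i = -2448576/48828125 m ≈ -0.050147 m

y(24/5) = -2448576/48828125 m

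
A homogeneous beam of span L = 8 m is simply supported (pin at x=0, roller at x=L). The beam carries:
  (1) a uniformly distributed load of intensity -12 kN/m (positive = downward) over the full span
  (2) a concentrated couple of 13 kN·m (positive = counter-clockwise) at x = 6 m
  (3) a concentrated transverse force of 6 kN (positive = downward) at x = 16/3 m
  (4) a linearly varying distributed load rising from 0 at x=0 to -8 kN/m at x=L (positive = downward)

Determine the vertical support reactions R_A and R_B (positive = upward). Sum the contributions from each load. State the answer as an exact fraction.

R_A = -1321/24 kN, R_B = -1607/24 kN

Load 1 — uniform load w=-12 kN/m over full span:
  R_A = wL/2 = (-12)·8/2 = -48 kN
  R_B = wL/2 = (-12)·8/2 = -48 kN
Load 2 — applied couple M₀=13 kN·m at a=6 m (b=L-a=2):
  R_A = M₀/L = 13/8 kN
  R_B = -M₀/L = -13/8 kN
Load 3 — point force P=6 kN at a=16/3 m (b=L-a=8/3):
  R_A = Pb/L = 6·(8/3)/8 = 2 kN
  R_B = Pa/L = 6·(16/3)/8 = 4 kN
Load 4 — triangular load w₀=-8 kN/m (0→w₀ over full span):
  R_A = w₀L/6 = (-8)·8/6 = -32/3 kN
  R_B = w₀L/3 = (-8)·8/3 = -64/3 kN
Superposition: R_A = -1321/24 kN, R_B = -1607/24 kN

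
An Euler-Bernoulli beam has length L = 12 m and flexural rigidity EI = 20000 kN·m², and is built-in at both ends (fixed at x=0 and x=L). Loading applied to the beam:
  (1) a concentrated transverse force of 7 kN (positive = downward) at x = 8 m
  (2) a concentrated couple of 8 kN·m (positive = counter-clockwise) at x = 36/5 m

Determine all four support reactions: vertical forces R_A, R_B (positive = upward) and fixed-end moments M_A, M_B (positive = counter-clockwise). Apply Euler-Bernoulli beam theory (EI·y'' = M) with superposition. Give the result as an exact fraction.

R_A = 1873/675 kN, M_A = 1976/225 kN·m, R_B = 2852/675 kN, M_B = -2584/225 kN·m

Load 1 — point force P=7 kN at a=8 m (b=L-a=4):
  R_A = Pb²(3a+b)/L³ = 7·4²·(3·8+4)/12³ = 49/27 kN
  M_A = Pab²/L² = 7·8·4²/12² = 56/9 kN·m
  R_B = Pa²(a+3b)/L³ = 7·8²·(8+3·4)/12³ = 140/27 kN
  M_B = -Pa²b/L² = -7·8²·4/12² = -112/9 kN·m
Load 2 — applied couple M₀=8 kN·m at a=36/5 m (b=L-a=24/5):
  R_A = 6M₀ab/L³ = 6·8·(36/5)·(24/5)/12³ = 24/25 kN
  M_A = M₀b(2a-b)/L² = 8·(24/5)·(2·(36/5)-(24/5))/12² = 64/25 kN·m
  R_B = -6M₀ab/L³ = -6·8·(36/5)·(24/5)/12³ = -24/25 kN
  M_B = M₀a(2b-a)/L² = 8·(36/5)·(2·(24/5)-(36/5))/12² = 24/25 kN·m
Superposition: R_A = 1873/675 kN, M_A = 1976/225 kN·m, R_B = 2852/675 kN, M_B = -2584/225 kN·m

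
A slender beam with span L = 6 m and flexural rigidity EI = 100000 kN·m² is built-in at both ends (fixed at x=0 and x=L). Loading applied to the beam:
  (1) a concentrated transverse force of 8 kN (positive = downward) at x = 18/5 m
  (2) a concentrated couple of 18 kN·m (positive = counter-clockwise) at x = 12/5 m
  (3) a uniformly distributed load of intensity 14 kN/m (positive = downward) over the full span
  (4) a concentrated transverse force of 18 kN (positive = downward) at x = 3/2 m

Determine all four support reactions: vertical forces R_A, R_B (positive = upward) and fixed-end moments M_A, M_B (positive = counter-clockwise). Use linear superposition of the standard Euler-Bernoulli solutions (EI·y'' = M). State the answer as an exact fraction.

R_A = 128647/2000 kN, M_A = 127911/2000 kN·m, R_B = 91353/2000 kN, M_B = -96429/2000 kN·m

Load 1 — point force P=8 kN at a=18/5 m (b=L-a=12/5):
  R_A = Pb²(3a+b)/L³ = 8·(12/5)²·(3·(18/5)+(12/5))/6³ = 352/125 kN
  M_A = Pab²/L² = 8·(18/5)·(12/5)²/6² = 576/125 kN·m
  R_B = Pa²(a+3b)/L³ = 8·(18/5)²·((18/5)+3·(12/5))/6³ = 648/125 kN
  M_B = -Pa²b/L² = -8·(18/5)²·(12/5)/6² = -864/125 kN·m
Load 2 — applied couple M₀=18 kN·m at a=12/5 m (b=L-a=18/5):
  R_A = 6M₀ab/L³ = 6·18·(12/5)·(18/5)/6³ = 108/25 kN
  M_A = M₀b(2a-b)/L² = 18·(18/5)·(2·(12/5)-(18/5))/6² = 54/25 kN·m
  R_B = -6M₀ab/L³ = -6·18·(12/5)·(18/5)/6³ = -108/25 kN
  M_B = M₀a(2b-a)/L² = 18·(12/5)·(2·(18/5)-(12/5))/6² = 144/25 kN·m
Load 3 — uniform load w=14 kN/m over full span:
  R_A = wL/2 = 14·6/2 = 42 kN
  M_A = wL²/12 = 14·6²/12 = 42 kN·m
  R_B = wL/2 = 14·6/2 = 42 kN
  M_B = -wL²/12 = -14·6²/12 = -42 kN·m
Load 4 — point force P=18 kN at a=3/2 m (b=L-a=9/2):
  R_A = Pb²(3a+b)/L³ = 18·(9/2)²·(3·(3/2)+(9/2))/6³ = 243/16 kN
  M_A = Pab²/L² = 18·(3/2)·(9/2)²/6² = 243/16 kN·m
  R_B = Pa²(a+3b)/L³ = 18·(3/2)²·((3/2)+3·(9/2))/6³ = 45/16 kN
  M_B = -Pa²b/L² = -18·(3/2)²·(9/2)/6² = -81/16 kN·m
Superposition: R_A = 128647/2000 kN, M_A = 127911/2000 kN·m, R_B = 91353/2000 kN, M_B = -96429/2000 kN·m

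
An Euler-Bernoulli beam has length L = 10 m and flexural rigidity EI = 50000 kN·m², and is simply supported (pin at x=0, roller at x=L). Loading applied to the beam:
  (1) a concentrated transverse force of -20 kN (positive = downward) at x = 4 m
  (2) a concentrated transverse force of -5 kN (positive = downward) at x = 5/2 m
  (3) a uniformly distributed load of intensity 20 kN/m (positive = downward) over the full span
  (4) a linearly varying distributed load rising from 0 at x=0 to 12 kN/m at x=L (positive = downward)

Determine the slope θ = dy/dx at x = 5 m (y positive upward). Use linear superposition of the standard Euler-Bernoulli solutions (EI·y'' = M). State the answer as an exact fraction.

θ(5) = -2927/4800000 rad

Load 1 — point force P=-20 kN at a=4 m (b=L-a=6):
  θ_1 = -Pa(2L²-6Lx+3x²+a²)/(6LEI)  [x>a] = -(-20)·4·(2·10²-6·10·5+3·5²+4²)/(6·10·50000) = -3/12500 rad
Load 2 — point force P=-5 kN at a=5/2 m (b=L-a=15/2):
  θ_2 = -Pa(2L²-6Lx+3x²+a²)/(6LEI)  [x>a] = -(-5)·(5/2)·(2·10²-6·10·5+3·5²+(5/2)²)/(6·10·50000) = -1/12800 rad
Load 3 — uniform load w=20 kN/m over full span:
  θ_3 = -w(L³-6Lx²+4x³)/(24EI) = -20·(10³-6·10·5²+4·5³)/(24·50000) = 0 rad
Load 4 — triangular load w₀=12 kN/m (0→w₀ over full span):
  θ_4 = -w₀(7L⁴-30L²x²+15x⁴)/(360LEI) = -12·(7·10⁴-30·10²·5²+15·5⁴)/(360·10·50000) = -7/24000 rad
Superposition: θ = Σ θ_i = -2927/4800000 rad ≈ -0.000610 rad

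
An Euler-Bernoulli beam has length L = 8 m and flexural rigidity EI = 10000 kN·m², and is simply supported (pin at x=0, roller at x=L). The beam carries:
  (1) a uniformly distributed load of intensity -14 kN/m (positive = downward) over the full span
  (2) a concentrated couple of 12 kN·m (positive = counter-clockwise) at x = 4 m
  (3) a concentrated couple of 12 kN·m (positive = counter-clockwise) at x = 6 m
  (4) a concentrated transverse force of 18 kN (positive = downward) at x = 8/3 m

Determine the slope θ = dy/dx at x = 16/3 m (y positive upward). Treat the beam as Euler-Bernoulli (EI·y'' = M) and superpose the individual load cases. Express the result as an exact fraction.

θ(16/3) = -1597/162000 rad

Load 1 — uniform load w=-14 kN/m over full span:
  θ_1 = -w(L³-6Lx²+4x³)/(24EI) = -(-14)·(8³-6·8·(16/3)²+4·(16/3)³)/(24·10000) = -728/50625 rad
Load 2 — applied couple M₀=12 kN·m at a=4 m (b=L-a=4):
  θ_2 = (M₀x²/(2L)-M₀(x-a)+C₁)/EI  [x>a] with C₁=M₀(3b²-L²)/(6L)=-4 = (12·(16/3)²/(2·8)-12·((16/3)-4)+(-4))/10000 = 1/7500 rad
Load 3 — applied couple M₀=12 kN·m at a=6 m (b=L-a=2):
  θ_3 = (M₀x²/(2L)+C₁)/EI  [x≤a] with C₁=M₀(3b²-L²)/(6L)=-13 = (12·(16/3)²/(2·8)+(-13))/10000 = 1/1200 rad
Load 4 — point force P=18 kN at a=8/3 m (b=L-a=16/3):
  θ_4 = -Pa(2L²-6Lx+3x²+a²)/(6LEI)  [x>a] = -18·(8/3)·(2·8²-6·8·(16/3)+3·(16/3)²+(8/3)²)/(6·8·10000) = 4/1125 rad
Superposition: θ = Σ θ_i = -1597/162000 rad ≈ -0.009858 rad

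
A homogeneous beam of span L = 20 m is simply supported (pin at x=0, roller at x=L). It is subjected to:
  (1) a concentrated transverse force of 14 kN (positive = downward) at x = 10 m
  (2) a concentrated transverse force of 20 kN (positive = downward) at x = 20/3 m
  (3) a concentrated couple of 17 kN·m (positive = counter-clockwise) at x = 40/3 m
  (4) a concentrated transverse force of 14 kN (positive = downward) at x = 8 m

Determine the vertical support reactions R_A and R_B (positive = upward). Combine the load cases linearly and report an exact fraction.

Load 1 — point force P=14 kN at a=10 m (b=L-a=10):
  R_A = Pb/L = 14·10/20 = 7 kN
  R_B = Pa/L = 14·10/20 = 7 kN
Load 2 — point force P=20 kN at a=20/3 m (b=L-a=40/3):
  R_A = Pb/L = 20·(40/3)/20 = 40/3 kN
  R_B = Pa/L = 20·(20/3)/20 = 20/3 kN
Load 3 — applied couple M₀=17 kN·m at a=40/3 m (b=L-a=20/3):
  R_A = M₀/L = 17/20 kN
  R_B = -M₀/L = -17/20 kN
Load 4 — point force P=14 kN at a=8 m (b=L-a=12):
  R_A = Pb/L = 14·12/20 = 42/5 kN
  R_B = Pa/L = 14·8/20 = 28/5 kN
Superposition: R_A = 355/12 kN, R_B = 221/12 kN

R_A = 355/12 kN, R_B = 221/12 kN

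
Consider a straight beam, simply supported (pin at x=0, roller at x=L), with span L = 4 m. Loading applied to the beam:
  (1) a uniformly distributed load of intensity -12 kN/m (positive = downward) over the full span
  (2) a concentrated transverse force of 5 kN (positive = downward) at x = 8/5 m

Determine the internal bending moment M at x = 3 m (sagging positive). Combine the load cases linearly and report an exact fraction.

M(3) = -16 kN·m

Load 1 — uniform load w=-12 kN/m over full span:
  M_1 = wx(L-x)/2 = (-12)·3·(4-3)/2 = -18 kN·m
Load 2 — point force P=5 kN at a=8/5 m (b=L-a=12/5):
  M_2 = Pa(L-x)/L  [x>a] = 5·(8/5)·(4-3)/4 = 2 kN·m
Superposition: M = Σ M_i = -16 kN·m ≈ -16.000000 kN·m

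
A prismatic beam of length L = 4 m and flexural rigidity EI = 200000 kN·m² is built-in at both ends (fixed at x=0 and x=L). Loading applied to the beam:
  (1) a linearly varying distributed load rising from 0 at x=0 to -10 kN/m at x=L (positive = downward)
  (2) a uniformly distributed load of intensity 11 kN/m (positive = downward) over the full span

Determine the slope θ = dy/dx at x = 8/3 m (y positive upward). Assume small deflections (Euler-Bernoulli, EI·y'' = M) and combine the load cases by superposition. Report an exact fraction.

θ(8/3) = 19/1518750 rad

Load 1 — triangular load w₀=-10 kN/m (0→w₀ over full span):
  θ_1 = -w₀(2x(L-x)(L-2x)(x+2L)+x²(L-x)²)/(120LEI) = -(-10)·(2·(8/3)·(4-(8/3))·(4-2·(8/3))·((8/3)+2·4)+(8/3)²·(4-(8/3))²)/(120·4·200000) = -7/759375 rad
Load 2 — uniform load w=11 kN/m over full span:
  θ_2 = -wx(L-x)(L-2x)/(12EI) = -11·(8/3)·(4-(8/3))·(4-2·(8/3))/(12·200000) = 11/506250 rad
Superposition: θ = Σ θ_i = 19/1518750 rad ≈ 0.000013 rad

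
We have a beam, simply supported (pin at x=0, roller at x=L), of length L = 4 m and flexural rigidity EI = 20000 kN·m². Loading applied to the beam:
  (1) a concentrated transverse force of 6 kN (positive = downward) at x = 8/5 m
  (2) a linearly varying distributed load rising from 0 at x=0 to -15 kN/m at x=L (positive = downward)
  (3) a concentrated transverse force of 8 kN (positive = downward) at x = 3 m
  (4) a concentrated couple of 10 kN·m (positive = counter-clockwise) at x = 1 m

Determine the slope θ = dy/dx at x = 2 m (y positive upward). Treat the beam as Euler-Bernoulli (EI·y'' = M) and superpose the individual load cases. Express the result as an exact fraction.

Load 1 — point force P=6 kN at a=8/5 m (b=L-a=12/5):
  θ_1 = -Pa(2L²-6Lx+3x²+a²)/(6LEI)  [x>a] = -6·(8/5)·(2·4²-6·4·2+3·2²+(8/5)²)/(6·4·20000) = 9/312500 rad
Load 2 — triangular load w₀=-15 kN/m (0→w₀ over full span):
  θ_2 = -w₀(7L⁴-30L²x²+15x⁴)/(360LEI) = -(-15)·(7·4⁴-30·4²·2²+15·2⁴)/(360·4·20000) = 7/120000 rad
Load 3 — point force P=8 kN at a=3 m (b=L-a=1):
  θ_3 = -Pb(L²-b²-3x²)/(6LEI)  [x≤a] = -8·1·(4²-1²-3·2²)/(6·4·20000) = -1/20000 rad
Load 4 — applied couple M₀=10 kN·m at a=1 m (b=L-a=3):
  θ_4 = (M₀x²/(2L)-M₀(x-a)+C₁)/EI  [x>a] with C₁=M₀(3b²-L²)/(6L)=55/12 = (10·2²/(2·4)-10·(2-1)+(55/12))/20000 = -1/48000 rad
Superposition: θ = Σ θ_i = 163/10000000 rad ≈ 0.000016 rad

θ(2) = 163/10000000 rad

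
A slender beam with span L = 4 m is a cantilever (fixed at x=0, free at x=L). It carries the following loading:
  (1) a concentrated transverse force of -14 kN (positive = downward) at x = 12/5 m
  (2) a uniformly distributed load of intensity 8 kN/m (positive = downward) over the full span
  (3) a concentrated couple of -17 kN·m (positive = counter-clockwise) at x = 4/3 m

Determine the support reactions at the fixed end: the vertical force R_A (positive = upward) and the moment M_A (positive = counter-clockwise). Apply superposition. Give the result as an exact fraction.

R_A = 18 kN, M_A = 237/5 kN·m

Load 1 — point force P=-14 kN at a=12/5 m (b=L-a=8/5):
  R_A = P = (-14) = -14 kN
  M_A = Pa = (-14)·(12/5) = -168/5 kN·m
Load 2 — uniform load w=8 kN/m over full span:
  R_A = wL = 8·4 = 32 kN
  M_A = wL²/2 = 8·4²/2 = 64 kN·m
Load 3 — applied couple M₀=-17 kN·m at a=4/3 m (b=L-a=8/3):
  R_A = 0 kN
  M_A = -M₀ = -(-17) = 17 kN·m
Superposition: R_A = 18 kN, M_A = 237/5 kN·m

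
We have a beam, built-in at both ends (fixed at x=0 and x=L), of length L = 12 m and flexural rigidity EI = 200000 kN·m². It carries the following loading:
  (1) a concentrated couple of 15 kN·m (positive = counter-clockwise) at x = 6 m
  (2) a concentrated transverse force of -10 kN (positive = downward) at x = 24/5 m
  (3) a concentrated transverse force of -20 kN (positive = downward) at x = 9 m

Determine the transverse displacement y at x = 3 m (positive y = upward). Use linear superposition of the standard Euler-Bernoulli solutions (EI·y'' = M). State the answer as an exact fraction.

y(3) = 3069/8000000 m

Load 1 — applied couple M₀=15 kN·m at a=6 m (b=L-a=6):
  y_1 = (R_Ax³/6 - M_Ax²/2)/EI  [x≤a] with R_A=15/8, M_A=15/4 = ((15/8)·3³/6 - (15/4)·3²/2)/200000 = -27/640000 m
Load 2 — point force P=-10 kN at a=24/5 m (b=L-a=36/5):
  y_2 = -Pb²x²(3aL-(3a+b)x)/(6L³EI)  [x≤a] = -(-10)·(36/5)²·3²·(3·(24/5)·12-(3·(24/5)+(36/5))·3)/(6·12³·200000) = 243/1000000 m
Load 3 — point force P=-20 kN at a=9 m (b=L-a=3):
  y_3 = -Pb²x²(3aL-(3a+b)x)/(6L³EI)  [x≤a] = -(-20)·3²·3²·(3·9·12-(3·9+3)·3)/(6·12³·200000) = 117/640000 m
Superposition: y = Σ y_i = 3069/8000000 m ≈ 0.000384 m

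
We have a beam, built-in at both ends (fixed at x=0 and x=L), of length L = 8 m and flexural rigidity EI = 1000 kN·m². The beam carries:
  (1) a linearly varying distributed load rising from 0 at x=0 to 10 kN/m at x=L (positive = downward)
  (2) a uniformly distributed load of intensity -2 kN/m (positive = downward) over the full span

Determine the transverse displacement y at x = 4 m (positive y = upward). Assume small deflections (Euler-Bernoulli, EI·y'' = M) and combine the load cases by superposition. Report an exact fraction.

Load 1 — triangular load w₀=10 kN/m (0→w₀ over full span):
  y_1 = -w₀x²(L-x)²(x+2L)/(120LEI) = -10·4²·(8-4)²·(4+2·8)/(120·8·1000) = -4/75 m
Load 2 — uniform load w=-2 kN/m over full span:
  y_2 = -wx²(L-x)²/(24EI) = -(-2)·4²·(8-4)²/(24·1000) = 8/375 m
Superposition: y = Σ y_i = -4/125 m ≈ -0.032000 m

y(4) = -4/125 m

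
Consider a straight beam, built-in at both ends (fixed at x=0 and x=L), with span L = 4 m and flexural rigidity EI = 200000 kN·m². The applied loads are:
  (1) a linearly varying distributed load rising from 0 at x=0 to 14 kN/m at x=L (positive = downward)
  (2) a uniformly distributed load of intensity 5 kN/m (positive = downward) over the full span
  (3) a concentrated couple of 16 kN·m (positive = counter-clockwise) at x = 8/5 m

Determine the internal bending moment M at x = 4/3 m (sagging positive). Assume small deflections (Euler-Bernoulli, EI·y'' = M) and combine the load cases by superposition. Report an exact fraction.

M(4/3) = 20924/2025 kN·m

Load 1 — triangular load w₀=14 kN/m (0→w₀ over full span):
  M_1 = 3w₀Lx/20 - w₀L²/30 - w₀x³/(6L) = 3·14·4·(4/3)/20 - 14·4²/30 - 14·(4/3)³/(6·4) = 952/405 kN·m
Load 2 — uniform load w=5 kN/m over full span:
  M_2 = wLx/2 - wL²/12 - wx²/2 = 5·4·(4/3)/2 - 5·4²/12 - 5·(4/3)²/2 = 20/9 kN·m
Load 3 — applied couple M₀=16 kN·m at a=8/5 m (b=L-a=12/5):
  M_3 = R_Ax - M_A  [x≤a] with R_A=144/25, M_A=48/25 = (144/25)·(4/3) - (48/25) = 144/25 kN·m
Superposition: M = Σ M_i = 20924/2025 kN·m ≈ 10.332840 kN·m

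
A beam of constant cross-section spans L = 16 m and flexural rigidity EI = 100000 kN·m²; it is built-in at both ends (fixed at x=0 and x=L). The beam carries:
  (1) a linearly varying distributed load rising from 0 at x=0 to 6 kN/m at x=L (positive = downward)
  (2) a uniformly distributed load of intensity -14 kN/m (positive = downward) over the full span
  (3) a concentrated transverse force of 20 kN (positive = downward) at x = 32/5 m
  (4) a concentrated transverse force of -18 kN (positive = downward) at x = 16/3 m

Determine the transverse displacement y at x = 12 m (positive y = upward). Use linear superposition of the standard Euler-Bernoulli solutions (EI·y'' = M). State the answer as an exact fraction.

y(12) = 2749/281250 m

Load 1 — triangular load w₀=6 kN/m (0→w₀ over full span):
  y_1 = -w₀x²(L-x)²(x+2L)/(120LEI) = -6·12²·(16-12)²·(12+2·16)/(120·16·100000) = -99/31250 m
Load 2 — uniform load w=-14 kN/m over full span:
  y_2 = -wx²(L-x)²/(24EI) = -(-14)·12²·(16-12)²/(24·100000) = 42/3125 m
Load 3 — point force P=20 kN at a=32/5 m (b=L-a=48/5):
  y_3 = -Pa²(L-x)²(3bL-(3b+a)(L-x))/(6L³EI)  [x>a] = -20·(32/5)²·(16-12)²·(3·(48/5)·16-(3·(48/5)+(32/5))·(16-12))/(6·16³·100000) = -16/9375 m
Load 4 — point force P=-18 kN at a=16/3 m (b=L-a=32/3):
  y_4 = -Pa²(L-x)²(3bL-(3b+a)(L-x))/(6L³EI)  [x>a] = -(-18)·(16/3)²·(16-12)²·(3·(32/3)·16-(3·(32/3)+(16/3))·(16-12))/(6·16³·100000) = 34/28125 m
Superposition: y = Σ y_i = 2749/281250 m ≈ 0.009774 m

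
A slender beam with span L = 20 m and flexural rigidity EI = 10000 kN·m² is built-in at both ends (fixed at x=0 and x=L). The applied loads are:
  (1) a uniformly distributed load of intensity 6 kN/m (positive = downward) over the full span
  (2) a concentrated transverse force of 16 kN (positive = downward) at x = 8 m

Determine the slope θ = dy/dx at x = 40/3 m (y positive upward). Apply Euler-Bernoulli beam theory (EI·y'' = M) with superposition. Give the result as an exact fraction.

Load 1 — uniform load w=6 kN/m over full span:
  θ_1 = -wx(L-x)(L-2x)/(12EI) = -6·(40/3)·(20-(40/3))·(20-2·(40/3))/(12·10000) = 4/135 rad
Load 2 — point force P=16 kN at a=8 m (b=L-a=12):
  θ_2 = Pa²(L-x)(2bL-(3b+a)(L-x))/(2L³EI)  [x>a] = 16·8²·(20-(40/3))·(2·12·20-(3·12+8)·(20-(40/3)))/(2·20³·10000) = 224/28125 rad
Superposition: θ = Σ θ_i = 3172/84375 rad ≈ 0.037594 rad

θ(40/3) = 3172/84375 rad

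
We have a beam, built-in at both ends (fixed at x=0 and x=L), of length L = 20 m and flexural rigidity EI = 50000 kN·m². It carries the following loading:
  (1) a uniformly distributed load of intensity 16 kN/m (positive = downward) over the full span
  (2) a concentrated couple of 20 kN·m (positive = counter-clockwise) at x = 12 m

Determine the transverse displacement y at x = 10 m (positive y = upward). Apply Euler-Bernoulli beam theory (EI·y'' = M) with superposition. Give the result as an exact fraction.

y(10) = -253/1875 m

Load 1 — uniform load w=16 kN/m over full span:
  y_1 = -wx²(L-x)²/(24EI) = -16·10²·(20-10)²/(24·50000) = -2/15 m
Load 2 — applied couple M₀=20 kN·m at a=12 m (b=L-a=8):
  y_2 = (R_Ax³/6 - M_Ax²/2)/EI  [x≤a] with R_A=36/25, M_A=32/5 = ((36/25)·10³/6 - (32/5)·10²/2)/50000 = -1/625 m
Superposition: y = Σ y_i = -253/1875 m ≈ -0.134933 m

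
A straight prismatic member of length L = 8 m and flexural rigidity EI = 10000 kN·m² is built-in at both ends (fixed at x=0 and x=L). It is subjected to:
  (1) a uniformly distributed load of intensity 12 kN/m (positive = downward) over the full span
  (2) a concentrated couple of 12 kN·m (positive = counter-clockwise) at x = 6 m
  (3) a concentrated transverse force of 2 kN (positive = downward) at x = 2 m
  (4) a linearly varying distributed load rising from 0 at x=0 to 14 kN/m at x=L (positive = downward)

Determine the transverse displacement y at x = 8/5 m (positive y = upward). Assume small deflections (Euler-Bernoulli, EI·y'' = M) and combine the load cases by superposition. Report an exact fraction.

y(8/5) = -248198/29296875 m

Load 1 — uniform load w=12 kN/m over full span:
  y_1 = -wx²(L-x)²/(24EI) = -12·(8/5)²·(8-(8/5))²/(24·10000) = -2048/390625 m
Load 2 — applied couple M₀=12 kN·m at a=6 m (b=L-a=2):
  y_2 = (R_Ax³/6 - M_Ax²/2)/EI  [x≤a] with R_A=27/16, M_A=15/4 = ((27/16)·(8/5)³/6 - (15/4)·(8/5)²/2)/10000 = -57/156250 m
Load 3 — point force P=2 kN at a=2 m (b=L-a=6):
  y_3 = -Pb²x²(3aL-(3a+b)x)/(6L³EI)  [x≤a] = -2·6²·(8/5)²·(3·2·8-(3·2+6)·(8/5))/(6·8³·10000) = -27/156250 m
Load 4 — triangular load w₀=14 kN/m (0→w₀ over full span):
  y_4 = -w₀x²(L-x)²(x+2L)/(120LEI) = -14·(8/5)²·(8-(8/5))²·((8/5)+2·8)/(120·8·10000) = -78848/29296875 m
Superposition: y = Σ y_i = -248198/29296875 m ≈ -0.008472 m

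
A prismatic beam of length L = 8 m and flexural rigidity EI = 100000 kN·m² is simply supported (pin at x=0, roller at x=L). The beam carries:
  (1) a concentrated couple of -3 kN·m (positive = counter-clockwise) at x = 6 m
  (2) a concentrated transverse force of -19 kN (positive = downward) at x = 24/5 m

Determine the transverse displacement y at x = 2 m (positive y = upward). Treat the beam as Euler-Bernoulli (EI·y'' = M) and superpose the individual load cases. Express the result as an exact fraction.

Load 1 — applied couple M₀=-3 kN·m at a=6 m (b=L-a=2):
  y_1 = (M₀x³/(6L)+C₁x)/EI  [x≤a] with C₁=M₀(3b²-L²)/(6L)=13/4 = ((-3)·2³/(6·8)+(13/4)·2)/100000 = 3/50000 m
Load 2 — point force P=-19 kN at a=24/5 m (b=L-a=16/5):
  y_2 = -Pbx(L²-b²-x²)/(6LEI)  [x≤a] = -(-19)·(16/5)·2·(8²-(16/5)²-2²)/(6·8·100000) = 5909/4687500 m
Superposition: y = Σ y_i = 24761/18750000 m ≈ 0.001321 m

y(2) = 24761/18750000 m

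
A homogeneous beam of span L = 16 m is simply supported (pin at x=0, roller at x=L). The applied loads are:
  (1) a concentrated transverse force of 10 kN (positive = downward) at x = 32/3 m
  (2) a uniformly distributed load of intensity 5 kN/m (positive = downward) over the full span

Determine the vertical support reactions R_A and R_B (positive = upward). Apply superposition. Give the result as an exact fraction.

Load 1 — point force P=10 kN at a=32/3 m (b=L-a=16/3):
  R_A = Pb/L = 10·(16/3)/16 = 10/3 kN
  R_B = Pa/L = 10·(32/3)/16 = 20/3 kN
Load 2 — uniform load w=5 kN/m over full span:
  R_A = wL/2 = 5·16/2 = 40 kN
  R_B = wL/2 = 5·16/2 = 40 kN
Superposition: R_A = 130/3 kN, R_B = 140/3 kN

R_A = 130/3 kN, R_B = 140/3 kN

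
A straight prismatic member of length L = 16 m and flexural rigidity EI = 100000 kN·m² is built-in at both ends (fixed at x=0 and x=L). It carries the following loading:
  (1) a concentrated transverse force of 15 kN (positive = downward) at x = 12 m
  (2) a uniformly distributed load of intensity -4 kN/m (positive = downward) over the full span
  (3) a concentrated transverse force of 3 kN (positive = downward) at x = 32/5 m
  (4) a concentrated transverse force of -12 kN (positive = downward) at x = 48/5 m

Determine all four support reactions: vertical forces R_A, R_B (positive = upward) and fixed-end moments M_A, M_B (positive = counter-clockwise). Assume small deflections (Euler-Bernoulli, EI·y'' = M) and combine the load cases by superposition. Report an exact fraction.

R_A = -25549/800 kN, M_A = -25681/300 kN·m, R_B = -20851/800 kN, M_B = 22387/300 kN·m

Load 1 — point force P=15 kN at a=12 m (b=L-a=4):
  R_A = Pb²(3a+b)/L³ = 15·4²·(3·12+4)/16³ = 75/32 kN
  M_A = Pab²/L² = 15·12·4²/16² = 45/4 kN·m
  R_B = Pa²(a+3b)/L³ = 15·12²·(12+3·4)/16³ = 405/32 kN
  M_B = -Pa²b/L² = -15·12²·4/16² = -135/4 kN·m
Load 2 — uniform load w=-4 kN/m over full span:
  R_A = wL/2 = (-4)·16/2 = -32 kN
  M_A = wL²/12 = (-4)·16²/12 = -256/3 kN·m
  R_B = wL/2 = (-4)·16/2 = -32 kN
  M_B = -wL²/12 = -(-4)·16²/12 = 256/3 kN·m
Load 3 — point force P=3 kN at a=32/5 m (b=L-a=48/5):
  R_A = Pb²(3a+b)/L³ = 3·(48/5)²·(3·(32/5)+(48/5))/16³ = 243/125 kN
  M_A = Pab²/L² = 3·(32/5)·(48/5)²/16² = 864/125 kN·m
  R_B = Pa²(a+3b)/L³ = 3·(32/5)²·((32/5)+3·(48/5))/16³ = 132/125 kN
  M_B = -Pa²b/L² = -3·(32/5)²·(48/5)/16² = -576/125 kN·m
Load 4 — point force P=-12 kN at a=48/5 m (b=L-a=32/5):
  R_A = Pb²(3a+b)/L³ = (-12)·(32/5)²·(3·(48/5)+(32/5))/16³ = -528/125 kN
  M_A = Pab²/L² = (-12)·(48/5)·(32/5)²/16² = -2304/125 kN·m
  R_B = Pa²(a+3b)/L³ = (-12)·(48/5)²·((48/5)+3·(32/5))/16³ = -972/125 kN
  M_B = -Pa²b/L² = -(-12)·(48/5)²·(32/5)/16² = 3456/125 kN·m
Superposition: R_A = -25549/800 kN, M_A = -25681/300 kN·m, R_B = -20851/800 kN, M_B = 22387/300 kN·m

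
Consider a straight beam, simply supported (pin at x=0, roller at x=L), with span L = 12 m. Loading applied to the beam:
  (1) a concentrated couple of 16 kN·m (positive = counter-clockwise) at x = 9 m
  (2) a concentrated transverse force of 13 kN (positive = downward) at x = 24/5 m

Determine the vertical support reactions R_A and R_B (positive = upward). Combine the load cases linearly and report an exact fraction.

R_A = 137/15 kN, R_B = 58/15 kN

Load 1 — applied couple M₀=16 kN·m at a=9 m (b=L-a=3):
  R_A = M₀/L = 16/12 = 4/3 kN
  R_B = -M₀/L = -16/12 = -4/3 kN
Load 2 — point force P=13 kN at a=24/5 m (b=L-a=36/5):
  R_A = Pb/L = 13·(36/5)/12 = 39/5 kN
  R_B = Pa/L = 13·(24/5)/12 = 26/5 kN
Superposition: R_A = 137/15 kN, R_B = 58/15 kN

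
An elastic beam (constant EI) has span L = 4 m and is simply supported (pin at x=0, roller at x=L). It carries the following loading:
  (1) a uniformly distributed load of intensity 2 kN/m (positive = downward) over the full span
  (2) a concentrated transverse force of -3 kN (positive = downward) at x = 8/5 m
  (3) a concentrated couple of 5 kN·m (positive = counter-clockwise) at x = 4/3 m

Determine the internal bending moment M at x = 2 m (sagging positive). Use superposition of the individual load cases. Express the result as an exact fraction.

M(2) = -9/10 kN·m

Load 1 — uniform load w=2 kN/m over full span:
  M_1 = wx(L-x)/2 = 2·2·(4-2)/2 = 4 kN·m
Load 2 — point force P=-3 kN at a=8/5 m (b=L-a=12/5):
  M_2 = Pa(L-x)/L  [x>a] = (-3)·(8/5)·(4-2)/4 = -12/5 kN·m
Load 3 — applied couple M₀=5 kN·m at a=4/3 m (b=L-a=8/3):
  M_3 = M₀x/L - M₀  [x>a] = 5·2/4 - 5 = -5/2 kN·m
Superposition: M = Σ M_i = -9/10 kN·m ≈ -0.900000 kN·m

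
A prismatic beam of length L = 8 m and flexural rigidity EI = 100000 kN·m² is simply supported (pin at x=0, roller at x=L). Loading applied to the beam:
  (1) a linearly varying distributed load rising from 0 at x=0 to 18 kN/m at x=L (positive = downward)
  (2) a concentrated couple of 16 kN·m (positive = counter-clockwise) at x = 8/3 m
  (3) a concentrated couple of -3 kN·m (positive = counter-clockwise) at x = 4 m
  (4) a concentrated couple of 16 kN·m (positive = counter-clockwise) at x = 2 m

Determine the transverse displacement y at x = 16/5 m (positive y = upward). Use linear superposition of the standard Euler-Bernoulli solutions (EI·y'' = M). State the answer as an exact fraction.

y(16/5) = -1083307/292968750 m

Load 1 — triangular load w₀=18 kN/m (0→w₀ over full span):
  y_1 = -w₀x(7L⁴-10L²x²+3x⁴)/(360LEI) = -18·(16/5)·(7·8⁴-10·8²·(16/5)²+3·(16/5)⁴)/(360·8·100000) = -219072/48828125 m
Load 2 — applied couple M₀=16 kN·m at a=8/3 m (b=L-a=16/3):
  y_2 = (M₀x³/(6L)-M₀(x-a)²/2+C₁x)/EI  [x>a] with C₁=M₀(3b²-L²)/(6L)=64/9 = (16·(16/5)³/(6·8)-16·((16/5)-(8/3))²/2+(64/9)·(16/5))/100000 = 368/1171875 m
Load 3 — applied couple M₀=-3 kN·m at a=4 m (b=L-a=4):
  y_3 = (M₀x³/(6L)+C₁x)/EI  [x≤a] with C₁=M₀(3b²-L²)/(6L)=1 = ((-3)·(16/5)³/(6·8)+1·(16/5))/100000 = 9/781250 m
Load 4 — applied couple M₀=16 kN·m at a=2 m (b=L-a=6):
  y_4 = (M₀x³/(6L)-M₀(x-a)²/2+C₁x)/EI  [x>a] with C₁=M₀(3b²-L²)/(6L)=44/3 = (16·(16/5)³/(6·8)-16·((16/5)-2)²/2+(44/3)·(16/5))/100000 = 181/390625 m
Superposition: y = Σ y_i = -1083307/292968750 m ≈ -0.003698 m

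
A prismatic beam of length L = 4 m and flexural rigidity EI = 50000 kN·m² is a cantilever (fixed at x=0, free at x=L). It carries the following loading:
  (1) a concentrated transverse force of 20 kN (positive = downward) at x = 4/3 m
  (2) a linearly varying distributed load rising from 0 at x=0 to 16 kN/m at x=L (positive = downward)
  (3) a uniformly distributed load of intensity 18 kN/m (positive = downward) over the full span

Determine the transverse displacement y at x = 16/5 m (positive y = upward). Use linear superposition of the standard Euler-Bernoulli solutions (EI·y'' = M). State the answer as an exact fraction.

y(16/5) = -58932536/3955078125 m

Load 1 — point force P=20 kN at a=4/3 m (b=L-a=8/3):
  y_1 = -Pa²(3x-a)/(6EI)  [x>a] = -20·(4/3)²·(3·(16/5)-(4/3))/(6·50000) = -248/253125 m
Load 2 — triangular load w₀=16 kN/m (0→w₀ over full span):
  y_2 = (w₀Lx³/12-w₀L²x²/6-w₀x⁵/(120L))/EI = (16·4·(16/5)³/12-16·4²·(16/5)²/6-16·(16/5)⁵/(120·4))/50000 = -800768/146484375 m
Load 3 — uniform load w=18 kN/m over full span:
  y_3 = -wx²(x²-4Lx+6L²)/(24EI) = -18·(16/5)²·((16/5)²-4·4·(16/5)+6·4²)/(24·50000) = -16512/1953125 m
Superposition: y = Σ y_i = -58932536/3955078125 m ≈ -0.014900 m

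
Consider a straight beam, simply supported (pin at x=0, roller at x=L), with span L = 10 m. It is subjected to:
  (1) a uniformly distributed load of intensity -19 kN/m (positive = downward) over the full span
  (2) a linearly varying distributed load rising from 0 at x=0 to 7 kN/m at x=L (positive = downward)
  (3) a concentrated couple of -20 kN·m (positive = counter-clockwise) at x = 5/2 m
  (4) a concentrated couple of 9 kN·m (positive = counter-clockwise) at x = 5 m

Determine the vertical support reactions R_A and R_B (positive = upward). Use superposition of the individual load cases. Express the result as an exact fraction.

R_A = -2533/30 kN, R_B = -2117/30 kN

Load 1 — uniform load w=-19 kN/m over full span:
  R_A = wL/2 = (-19)·10/2 = -95 kN
  R_B = wL/2 = (-19)·10/2 = -95 kN
Load 2 — triangular load w₀=7 kN/m (0→w₀ over full span):
  R_A = w₀L/6 = 7·10/6 = 35/3 kN
  R_B = w₀L/3 = 7·10/3 = 70/3 kN
Load 3 — applied couple M₀=-20 kN·m at a=5/2 m (b=L-a=15/2):
  R_A = M₀/L = (-20)/10 = -2 kN
  R_B = -M₀/L = -(-20)/10 = 2 kN
Load 4 — applied couple M₀=9 kN·m at a=5 m (b=L-a=5):
  R_A = M₀/L = 9/10 kN
  R_B = -M₀/L = -9/10 kN
Superposition: R_A = -2533/30 kN, R_B = -2117/30 kN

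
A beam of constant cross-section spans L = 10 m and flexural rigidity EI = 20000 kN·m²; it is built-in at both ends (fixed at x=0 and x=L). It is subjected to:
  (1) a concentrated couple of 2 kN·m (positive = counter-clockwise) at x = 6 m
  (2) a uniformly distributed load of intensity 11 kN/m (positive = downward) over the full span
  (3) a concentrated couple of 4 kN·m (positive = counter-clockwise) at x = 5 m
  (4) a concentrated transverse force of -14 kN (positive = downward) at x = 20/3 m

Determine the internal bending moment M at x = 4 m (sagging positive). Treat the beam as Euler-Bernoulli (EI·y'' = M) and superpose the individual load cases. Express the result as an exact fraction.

M(4) = 128578/3375 kN·m

Load 1 — applied couple M₀=2 kN·m at a=6 m (b=L-a=4):
  M_1 = R_Ax - M_A  [x≤a] with R_A=36/125, M_A=16/25 = (36/125)·4 - (16/25) = 64/125 kN·m
Load 2 — uniform load w=11 kN/m over full span:
  M_2 = wLx/2 - wL²/12 - wx²/2 = 11·10·4/2 - 11·10²/12 - 11·4²/2 = 121/3 kN·m
Load 3 — applied couple M₀=4 kN·m at a=5 m (b=L-a=5):
  M_3 = R_Ax - M_A  [x≤a] with R_A=3/5, M_A=1 = (3/5)·4 - 1 = 7/5 kN·m
Load 4 — point force P=-14 kN at a=20/3 m (b=L-a=10/3):
  M_4 = Pb²(3a+b)x/L³ - Pab²/L²  [x≤a] = (-14)·(10/3)²·(3·(20/3)+(10/3))·4/10³ - (-14)·(20/3)·(10/3)²/10² = -112/27 kN·m
Superposition: M = Σ M_i = 128578/3375 kN·m ≈ 38.097185 kN·m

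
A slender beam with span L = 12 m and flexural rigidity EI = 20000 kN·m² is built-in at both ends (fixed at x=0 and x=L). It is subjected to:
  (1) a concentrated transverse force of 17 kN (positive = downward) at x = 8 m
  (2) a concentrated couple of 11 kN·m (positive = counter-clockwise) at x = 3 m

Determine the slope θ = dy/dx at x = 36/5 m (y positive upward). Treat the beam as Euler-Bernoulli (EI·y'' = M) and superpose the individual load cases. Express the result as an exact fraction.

θ(36/5) = 41/1000000 rad

Load 1 — point force P=17 kN at a=8 m (b=L-a=4):
  θ_1 = -Pb²x(2aL-(3a+b)x)/(2L³EI)  [x≤a] = -17·4²·(36/5)·(2·8·12-(3·8+4)·(36/5))/(2·12³·20000) = 17/62500 rad
Load 2 — applied couple M₀=11 kN·m at a=3 m (b=L-a=9):
  θ_2 = (R_Ax²/2 - M_Ax - M₀(x-a))/EI  [x>a] with R_A=33/32, M_A=-33/16 = ((33/32)·(36/5)²/2 - (-33/16)·(36/5) - 11·((36/5)-3))/20000 = -231/1000000 rad
Superposition: θ = Σ θ_i = 41/1000000 rad ≈ 0.000041 rad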